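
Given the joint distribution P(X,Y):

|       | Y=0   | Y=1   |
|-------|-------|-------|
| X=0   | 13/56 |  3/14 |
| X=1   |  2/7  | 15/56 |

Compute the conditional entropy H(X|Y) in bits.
0.9917 bits

H(X|Y) = H(X,Y) - H(Y)

H(X,Y) = -Σ_{x,y} P(x,y) log₂ P(x,y). Per-cell terms -P(x,y)·log₂P(x,y):
  X=0: 0.48911, 0.47623
  X=1: 0.51639, 0.50905
Sum of the 4 terms: H(X,Y) = 1.9908 bits

Marginal of Y (column sums):
  P(Y=0) = 13/56 + 2/7 = 29/56
  P(Y=1) = 3/14 + 15/56 = 27/56
H(Y) = -[(29/56)·log₂(29/56) + (27/56)·log₂(27/56)]
  = 0.49164 + 0.50744 = 0.9991 bits

H(X|Y) = H(X,Y) - H(Y) = 1.9908 - 0.9991 = 0.9917 bits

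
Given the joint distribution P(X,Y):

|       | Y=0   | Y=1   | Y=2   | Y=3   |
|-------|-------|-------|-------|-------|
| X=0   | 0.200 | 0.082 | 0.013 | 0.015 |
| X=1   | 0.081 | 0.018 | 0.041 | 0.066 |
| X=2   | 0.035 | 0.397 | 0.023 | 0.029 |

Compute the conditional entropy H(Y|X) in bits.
1.2500 bits

H(Y|X) = H(X,Y) - H(X)

H(X,Y) = -Σ_{x,y} P(x,y) log₂ P(x,y). Per-cell terms -P(x,y)·log₂P(x,y):
  X=0: 0.464386, 0.295875, 0.081449, 0.090883
  X=1: 0.293701, 0.104325, 0.188938, 0.258812
  X=2: 0.169278, 0.529117, 0.125171, 0.148126
Sum of the 12 terms: H(X,Y) = 2.75006 bits

Marginal of X (row sums):
  P(X=0) = 0.200 + 0.082 + 0.013 + 0.015 = 0.310
  P(X=1) = 0.081 + 0.018 + 0.041 + 0.066 = 0.206
  P(X=2) = 0.035 + 0.397 + 0.023 + 0.029 = 0.484
H(X) = -[0.310·log₂(0.310) + 0.206·log₂(0.206) + 0.484·log₂(0.484)]
  = 0.523795 + 0.469532 + 0.506710 = 1.50004 bits

H(Y|X) = H(X,Y) - H(X) = 2.75006 - 1.50004 = 1.2500 bits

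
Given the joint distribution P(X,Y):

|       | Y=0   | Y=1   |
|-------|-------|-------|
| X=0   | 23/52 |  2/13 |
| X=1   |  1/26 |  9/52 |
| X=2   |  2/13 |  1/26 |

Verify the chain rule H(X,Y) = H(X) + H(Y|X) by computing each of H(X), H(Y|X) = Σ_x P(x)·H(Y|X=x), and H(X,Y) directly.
H(X) = 1.3763 bits, H(Y|X) = 0.7747 bits, H(X,Y) = 2.1510 bits

Marginal of X (row sums):
  P(X=0) = 23/52 + 2/13 = 31/52
  P(X=1) = 1/26 + 9/52 = 11/52
  P(X=2) = 2/13 + 1/26 = 5/26
H(X) = -[(31/52)·log₂(31/52) + (11/52)·log₂(11/52) + (5/26)·log₂(5/26)]
  = 0.444876 + 0.474059 + 0.457406 = 1.3763 bits

H(Y|X) = Σ_x P(x)·H(Y|X=x):
  X=0: P(X=0) = 31/52, P(Y|X=0) = (23/31, 8/31) → H(Y|X=0) = 0.823812
  X=1: P(X=1) = 11/52, P(Y|X=1) = (2/11, 9/11) → H(Y|X=1) = 0.684038
  X=2: P(X=2) = 5/26, P(Y|X=2) = (4/5, 1/5) → H(Y|X=2) = 0.721928
H(Y|X) = (31/52)·0.823812 + (11/52)·0.684038 + (5/26)·0.721928 = 0.7747 bits

H(X,Y) = -Σ_{x,y} P(x,y) log₂ P(x,y). Per-cell terms -P(x,y)·log₂P(x,y):
  X=0: 0.520542, 0.415452
  X=1: 0.180786, 0.437974
  X=2: 0.415452, 0.180786
Sum of the 6 terms: H(X,Y) = 2.1510 bits

Chain rule check:
  H(X) + H(Y|X) = 1.3763 + 0.7747 = 2.1510 bits
  H(X,Y) = 2.1510 bits
✓ Chain rule verified.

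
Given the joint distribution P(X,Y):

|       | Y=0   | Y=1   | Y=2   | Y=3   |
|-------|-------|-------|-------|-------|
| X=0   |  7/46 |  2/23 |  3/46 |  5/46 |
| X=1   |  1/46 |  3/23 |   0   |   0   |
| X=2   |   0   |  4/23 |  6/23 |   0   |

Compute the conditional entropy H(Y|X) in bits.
1.3099 bits

H(Y|X) = H(X,Y) - H(X)

H(X,Y) = -Σ_{x,y} P(x,y) log₂ P(x,y). Per-cell terms -P(x,y)·log₂P(x,y):
  X=0: 0.41334, 0.30640, 0.25687, 0.34800
  X=1: 0.12008, 0.38330, 0.00000, 0.00000
  X=2: 0.00000, 0.43888, 0.50572, 0.00000
  (cells with P = 0 contribute 0)
Sum of the 12 terms: H(X,Y) = 2.7726 bits

Marginal of X (row sums):
  P(X=0) = 7/46 + 2/23 + 3/46 + 5/46 = 19/46
  P(X=1) = 1/46 + 3/23 + 0 + 0 = 7/46
  P(X=2) = 0 + 4/23 + 6/23 + 0 = 10/23
H(X) = -[(19/46)·log₂(19/46) + (7/46)·log₂(7/46) + (10/23)·log₂(10/23)]
  = 0.52689 + 0.41334 + 0.52245 = 1.4627 bits

H(Y|X) = H(X,Y) - H(X) = 2.7726 - 1.4627 = 1.3099 bits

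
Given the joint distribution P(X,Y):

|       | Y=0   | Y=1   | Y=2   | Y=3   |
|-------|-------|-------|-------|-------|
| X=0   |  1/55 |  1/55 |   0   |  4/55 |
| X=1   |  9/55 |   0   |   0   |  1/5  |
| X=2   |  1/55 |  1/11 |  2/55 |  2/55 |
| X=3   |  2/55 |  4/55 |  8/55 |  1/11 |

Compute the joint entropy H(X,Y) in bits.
3.3122 bits

H(X,Y) = -Σ_{x,y} P(x,y) log₂ P(x,y). Per-cell terms -P(x,y)·log₂P(x,y):
  X=0: 0.105116, 0.105116, 0.000000, 0.275008
  X=1: 0.427326, 0.000000, 0.000000, 0.464386
  X=2: 0.105116, 0.314494, 0.173868, 0.173868
  X=3: 0.173868, 0.275008, 0.404561, 0.314494
  (cells with P = 0 contribute 0)
Sum of the 16 terms: H(X,Y) = 3.3122 bits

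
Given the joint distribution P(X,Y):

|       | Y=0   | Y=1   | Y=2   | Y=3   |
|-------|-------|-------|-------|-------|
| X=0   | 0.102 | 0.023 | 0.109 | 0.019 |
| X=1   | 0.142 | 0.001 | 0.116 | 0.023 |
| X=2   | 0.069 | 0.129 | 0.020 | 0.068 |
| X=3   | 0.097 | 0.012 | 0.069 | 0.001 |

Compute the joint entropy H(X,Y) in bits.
3.5169 bits

H(X,Y) = -Σ_{x,y} P(x,y) log₂ P(x,y). Per-cell terms -P(x,y)·log₂P(x,y):
  X=0: 0.33592, 0.12517, 0.34854, 0.10864
  X=1: 0.39988, 0.00997, 0.36051, 0.12517
  X=2: 0.26615, 0.38114, 0.11288, 0.26373
  X=3: 0.32649, 0.07657, 0.26615, 0.00997
Sum of the 16 terms: H(X,Y) = 3.5169 bits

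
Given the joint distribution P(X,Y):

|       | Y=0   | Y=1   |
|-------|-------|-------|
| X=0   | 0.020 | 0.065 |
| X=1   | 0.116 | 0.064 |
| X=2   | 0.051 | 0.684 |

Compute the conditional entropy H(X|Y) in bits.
0.8821 bits

H(X|Y) = H(X,Y) - H(Y)

H(X,Y) = -Σ_{x,y} P(x,y) log₂ P(x,y). Per-cell terms -P(x,y)·log₂P(x,y):
  X=0: 0.112877, 0.256322
  X=1: 0.360505, 0.253810
  X=2: 0.218961, 0.374785
Sum of the 6 terms: H(X,Y) = 1.57726 bits

Marginal of Y (column sums):
  P(Y=0) = 0.020 + 0.116 + 0.051 = 0.187
  P(Y=1) = 0.065 + 0.064 + 0.684 = 0.813
H(Y) = -[0.187·log₂(0.187) + 0.813·log₂(0.813)]
  = 0.452332 + 0.242821 = 0.69515 bits

H(X|Y) = H(X,Y) - H(Y) = 1.57726 - 0.69515 = 0.8821 bits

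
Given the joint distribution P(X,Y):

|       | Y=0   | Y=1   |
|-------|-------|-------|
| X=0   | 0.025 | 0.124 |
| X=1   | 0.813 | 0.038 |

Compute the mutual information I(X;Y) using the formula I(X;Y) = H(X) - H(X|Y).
0.3178 bits

I(X;Y) = H(X) - H(X|Y)

Marginal of X (row sums):
  P(X=0) = 0.025 + 0.124 = 0.149
  P(X=1) = 0.813 + 0.038 = 0.851
H(X) = -[0.149·log₂(0.149) + 0.851·log₂(0.851)]
  = 0.40925 + 0.19809 = 0.6073 bits

Marginal of Y (column sums):
  P(Y=0) = 0.025 + 0.813 = 0.838
  P(Y=1) = 0.124 + 0.038 = 0.162
H(X|Y) = Σ_y P(y)·H(X|Y=y):
  Y=0: P(Y=0) = 0.838, P(X|Y=0) = (25/838, 813/838) → H(X|Y=0) = 0.19355
  Y=1: P(Y=1) = 0.162, P(X|Y=1) = (62/81, 19/81) → H(X|Y=1) = 0.78589
H(X|Y) = 0.838·0.19355 + 0.162·0.78589 = 0.2895 bits

I(X;Y) = H(X) - H(X|Y) = 0.6073 - 0.2895 = 0.3178 bits

Cross-check via I(X;Y) = H(X) + H(Y) - H(X,Y): computing H(Y) from the column sums and H(X,Y) from the 4 cells in the same way gives H(Y) = 0.6391 bits and H(X,Y) = 0.9286 bits, so
I(X;Y) = 0.6073 + 0.6391 - 0.9286 = 0.3178 bits ✓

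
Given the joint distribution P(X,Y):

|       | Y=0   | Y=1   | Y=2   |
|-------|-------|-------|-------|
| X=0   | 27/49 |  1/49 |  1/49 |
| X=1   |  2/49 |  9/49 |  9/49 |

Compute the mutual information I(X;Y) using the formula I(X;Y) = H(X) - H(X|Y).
0.5698 bits

I(X;Y) = H(X) - H(X|Y)

Marginal of X (row sums):
  P(X=0) = 27/49 + 1/49 + 1/49 = 29/49
  P(X=1) = 2/49 + 9/49 + 9/49 = 20/49
H(X) = -[(29/49)·log₂(29/49) + (20/49)·log₂(20/49)]
  = 0.44786 + 0.52767 = 0.9755 bits

Marginal of Y (column sums):
  P(Y=0) = 27/49 + 2/49 = 29/49
  P(Y=1) = 1/49 + 9/49 = 10/49
  P(Y=2) = 1/49 + 9/49 = 10/49
H(X|Y) = Σ_y P(y)·H(X|Y=y):
  Y=0: P(Y=0) = 29/49, P(X|Y=0) = (27/29, 2/29) → H(X|Y=0) = 0.36205
  Y=1: P(Y=1) = 10/49, P(X|Y=1) = (1/10, 9/10) → H(X|Y=1) = 0.46900
  Y=2: P(Y=2) = 10/49, P(X|Y=2) = (1/10, 9/10) → H(X|Y=2) = 0.46900
H(X|Y) = (29/49)·0.36205 + (10/49)·0.46900 + (10/49)·0.46900 = 0.4057 bits

I(X;Y) = H(X) - H(X|Y) = 0.9755 - 0.4057 = 0.5698 bits

Cross-check via I(X;Y) = H(X) + H(Y) - H(X,Y): computing H(Y) from the column sums and H(X,Y) from the 6 cells in the same way gives H(Y) = 1.3837 bits and H(X,Y) = 1.7894 bits, so
I(X;Y) = 0.9755 + 1.3837 - 1.7894 = 0.5698 bits ✓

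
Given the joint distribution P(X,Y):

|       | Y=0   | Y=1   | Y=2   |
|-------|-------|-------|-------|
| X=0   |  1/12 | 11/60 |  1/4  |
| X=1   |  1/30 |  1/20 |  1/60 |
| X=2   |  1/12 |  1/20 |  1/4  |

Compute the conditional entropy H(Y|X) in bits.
1.3857 bits

H(Y|X) = H(X,Y) - H(X)

H(X,Y) = -Σ_{x,y} P(x,y) log₂ P(x,y). Per-cell terms -P(x,y)·log₂P(x,y):
  X=0: 0.29875, 0.44870, 0.50000
  X=1: 0.16356, 0.21610, 0.09845
  X=2: 0.29875, 0.21610, 0.50000
Sum of the 9 terms: H(X,Y) = 2.7404 bits

Marginal of X (row sums):
  P(X=0) = 1/12 + 11/60 + 1/4 = 31/60
  P(X=1) = 1/30 + 1/20 + 1/60 = 1/10
  P(X=2) = 1/12 + 1/20 + 1/4 = 23/60
H(X) = -[(31/60)·log₂(31/60) + (1/10)·log₂(1/10) + (23/60)·log₂(23/60)]
  = 0.49223 + 0.33219 + 0.53028 = 1.3547 bits

H(Y|X) = H(X,Y) - H(X) = 2.7404 - 1.3547 = 1.3857 bits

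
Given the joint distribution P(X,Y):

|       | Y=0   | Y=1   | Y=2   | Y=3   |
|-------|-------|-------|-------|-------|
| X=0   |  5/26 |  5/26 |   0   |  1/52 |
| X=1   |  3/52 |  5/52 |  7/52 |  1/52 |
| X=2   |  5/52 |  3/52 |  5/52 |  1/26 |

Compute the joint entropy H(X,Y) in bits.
3.1537 bits

H(X,Y) = -Σ_{x,y} P(x,y) log₂ P(x,y). Per-cell terms -P(x,y)·log₂P(x,y):
  X=0: 0.45741, 0.45741, 0.00000, 0.10962
  X=1: 0.23743, 0.32486, 0.38945, 0.10962
  X=2: 0.32486, 0.23743, 0.32486, 0.18079
  (cells with P = 0 contribute 0)
Sum of the 12 terms: H(X,Y) = 3.1537 bits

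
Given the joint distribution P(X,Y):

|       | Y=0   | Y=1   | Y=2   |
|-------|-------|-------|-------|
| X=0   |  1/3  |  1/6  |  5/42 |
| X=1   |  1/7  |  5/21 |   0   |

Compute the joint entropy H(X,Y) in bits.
2.2187 bits

H(X,Y) = -Σ_{x,y} P(x,y) log₂ P(x,y). Per-cell terms -P(x,y)·log₂P(x,y):
  X=0: 0.52832, 0.43083, 0.36552
  X=1: 0.40105, 0.49295, 0.00000
  (cells with P = 0 contribute 0)
Sum of the 6 terms: H(X,Y) = 2.2187 bits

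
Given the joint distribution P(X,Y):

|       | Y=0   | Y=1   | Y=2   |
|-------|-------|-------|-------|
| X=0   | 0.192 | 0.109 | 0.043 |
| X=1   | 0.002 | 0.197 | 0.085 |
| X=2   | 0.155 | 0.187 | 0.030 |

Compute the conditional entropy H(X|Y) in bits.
1.3501 bits

H(X|Y) = H(X,Y) - H(Y)

H(X,Y) = -Σ_{x,y} P(x,y) log₂ P(x,y). Per-cell terms -P(x,y)·log₂P(x,y):
  X=0: 0.45712, 0.34854, 0.19520
  X=1: 0.01793, 0.46172, 0.30229
  X=2: 0.41690, 0.45233, 0.15177
Sum of the 9 terms: H(X,Y) = 2.8038 bits

Marginal of Y (column sums):
  P(Y=0) = 0.192 + 0.002 + 0.155 = 0.349
  P(Y=1) = 0.109 + 0.197 + 0.187 = 0.493
  P(Y=2) = 0.043 + 0.085 + 0.030 = 0.158
H(Y) = -[0.349·log₂(0.349) + 0.493·log₂(0.493) + 0.158·log₂(0.158)]
  = 0.53003 + 0.50303 + 0.42060 = 1.4537 bits

H(X|Y) = H(X,Y) - H(Y) = 2.8038 - 1.4537 = 1.3501 bits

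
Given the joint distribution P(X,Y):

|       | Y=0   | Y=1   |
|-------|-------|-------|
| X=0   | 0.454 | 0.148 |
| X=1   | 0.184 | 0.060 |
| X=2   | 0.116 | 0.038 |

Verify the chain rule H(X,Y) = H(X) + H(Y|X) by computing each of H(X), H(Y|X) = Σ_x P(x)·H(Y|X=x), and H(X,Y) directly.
H(X) = 1.3530 bits, H(Y|X) = 0.8049 bits, H(X,Y) = 2.1578 bits

Marginal of X (row sums):
  P(X=0) = 0.454 + 0.148 = 0.602
  P(X=1) = 0.184 + 0.060 = 0.244
  P(X=2) = 0.116 + 0.038 = 0.154
H(X) = -[0.602·log₂(0.602) + 0.244·log₂(0.244) + 0.154·log₂(0.154)]
  = 0.4408 + 0.4966 + 0.4156 = 1.3530 bits

H(Y|X) = Σ_x P(x)·H(Y|X=x):
  X=0: P(X=0) = 0.602, P(Y|X=0) = (227/301, 74/301) → H(Y|X=0) = 0.8046
  X=1: P(X=1) = 0.244, P(Y|X=1) = (46/61, 15/61) → H(Y|X=1) = 0.8047
  X=2: P(X=2) = 0.154, P(Y|X=2) = (58/77, 19/77) → H(Y|X=2) = 0.8061
H(Y|X) = 0.602·0.8046 + 0.244·0.8047 + 0.154·0.8061 = 0.8049 bits

H(X,Y) = -Σ_{x,y} P(x,y) log₂ P(x,y). Per-cell terms -P(x,y)·log₂P(x,y):
  X=0: 0.5172, 0.4079
  X=1: 0.4494, 0.2435
  X=2: 0.3605, 0.1793
Sum of the 6 terms: H(X,Y) = 2.1578 bits

Chain rule check:
  H(X) + H(Y|X) = 1.3530 + 0.8049 = 2.1579 bits
  H(X,Y) = 2.1578 bits
✓ Chain rule verified (Δ = 0.0001 is 4-dp rounding noise: each of the three values was rounded independently).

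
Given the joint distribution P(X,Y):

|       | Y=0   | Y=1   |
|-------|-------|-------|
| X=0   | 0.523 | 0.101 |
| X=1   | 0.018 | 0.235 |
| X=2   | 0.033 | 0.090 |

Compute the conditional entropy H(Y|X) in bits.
0.5954 bits

H(Y|X) = H(X,Y) - H(X)

H(X,Y) = -Σ_{x,y} P(x,y) log₂ P(x,y). Per-cell terms -P(x,y)·log₂P(x,y):
  X=0: 0.48907, 0.33406
  X=1: 0.10433, 0.49098
  X=2: 0.16241, 0.31265
Sum of the 6 terms: H(X,Y) = 1.8935 bits

Marginal of X (row sums):
  P(X=0) = 0.523 + 0.101 = 0.624
  P(X=1) = 0.018 + 0.235 = 0.253
  P(X=2) = 0.033 + 0.090 = 0.123
H(X) = -[0.624·log₂(0.624) + 0.253·log₂(0.253) + 0.123·log₂(0.123)]
  = 0.42456 + 0.50165 + 0.37186 = 1.2981 bits

H(Y|X) = H(X,Y) - H(X) = 1.8935 - 1.2981 = 0.5954 bits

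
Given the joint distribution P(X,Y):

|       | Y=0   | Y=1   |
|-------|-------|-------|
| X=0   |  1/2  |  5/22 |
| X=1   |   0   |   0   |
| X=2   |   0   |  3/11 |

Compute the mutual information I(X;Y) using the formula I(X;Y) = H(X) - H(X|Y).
0.3483 bits

I(X;Y) = H(X) - H(X|Y)

Marginal of X (row sums):
  P(X=0) = 1/2 + 5/22 = 8/11
  P(X=1) = 0 + 0 = 0
  P(X=2) = 0 + 3/11 = 3/11
H(X) = -[(8/11)·log₂(8/11) + (3/11)·log₂(3/11)]   (outcomes with P = 0 contribute 0)
  = 0.334132 + 0.511219 = 0.845351 bits

Marginal of Y (column sums):
  P(Y=0) = 1/2 + 0 + 0 = 1/2
  P(Y=1) = 5/22 + 0 + 3/11 = 1/2
H(X|Y) = Σ_y P(y)·H(X|Y=y):
  Y=0: P(Y=0) = 1/2, P(X|Y=0) = (1, 0, 0) → H(X|Y=0) = 0.000000
  Y=1: P(Y=1) = 1/2, P(X|Y=1) = (5/11, 0, 6/11) → H(X|Y=1) = 0.994030
H(X|Y) = (1/2)·0.000000 + (1/2)·0.994030 = 0.497015 bits

I(X;Y) = H(X) - H(X|Y) = 0.845351 - 0.497015 = 0.3483 bits

Cross-check via I(X;Y) = H(X) + H(Y) - H(X,Y): computing H(Y) from the column sums and H(X,Y) from the 6 cells in the same way gives H(Y) = 1.000000 bits and H(X,Y) = 1.497015 bits, so
I(X;Y) = 0.845351 + 1.000000 - 1.497015 = 0.3483 bits ✓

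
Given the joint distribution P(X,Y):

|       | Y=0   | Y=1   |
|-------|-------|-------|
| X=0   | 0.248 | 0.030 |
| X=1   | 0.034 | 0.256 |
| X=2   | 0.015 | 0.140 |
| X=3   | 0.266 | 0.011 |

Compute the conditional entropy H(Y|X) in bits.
0.4263 bits

H(Y|X) = H(X,Y) - H(X)

H(X,Y) = -Σ_{x,y} P(x,y) log₂ P(x,y). Per-cell terms -P(x,y)·log₂P(x,y):
  X=0: 0.49887, 0.15177
  X=1: 0.16586, 0.50324
  X=2: 0.09088, 0.39711
  X=3: 0.50819, 0.07157
Sum of the 8 terms: H(X,Y) = 2.3875 bits

Marginal of X (row sums):
  P(X=0) = 0.248 + 0.030 = 0.278
  P(X=1) = 0.034 + 0.256 = 0.290
  P(X=2) = 0.015 + 0.140 = 0.155
  P(X=3) = 0.266 + 0.011 = 0.277
H(X) = -[0.278·log₂(0.278) + 0.290·log₂(0.290) + 0.155·log₂(0.155) + 0.277·log₂(0.277)]
  = 0.51342 + 0.51790 + 0.41690 + 0.51302 = 1.9612 bits

H(Y|X) = H(X,Y) - H(X) = 2.3875 - 1.9612 = 0.4263 bits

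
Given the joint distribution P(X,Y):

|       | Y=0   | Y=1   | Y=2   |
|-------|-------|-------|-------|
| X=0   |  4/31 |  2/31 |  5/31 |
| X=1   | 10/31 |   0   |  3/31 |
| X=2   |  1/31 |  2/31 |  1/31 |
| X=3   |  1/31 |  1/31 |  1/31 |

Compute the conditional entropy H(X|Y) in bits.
1.5240 bits

H(X|Y) = H(X,Y) - H(Y)

H(X,Y) = -Σ_{x,y} P(x,y) log₂ P(x,y). Per-cell terms -P(x,y)·log₂P(x,y):
  X=0: 0.3812, 0.2551, 0.4246
  X=1: 0.5265, 0.0000, 0.3261
  X=2: 0.1598, 0.2551, 0.1598
  X=3: 0.1598, 0.1598, 0.1598
  (cells with P = 0 contribute 0)
Sum of the 12 terms: H(X,Y) = 2.9676 bits

Marginal of Y (column sums):
  P(Y=0) = 4/31 + 10/31 + 1/31 + 1/31 = 16/31
  P(Y=1) = 2/31 + 0 + 2/31 + 1/31 = 5/31
  P(Y=2) = 5/31 + 3/31 + 1/31 + 1/31 = 10/31
H(Y) = -[(16/31)·log₂(16/31) + (5/31)·log₂(5/31) + (10/31)·log₂(10/31)]
  = 0.4925 + 0.4246 + 0.5265 = 1.4436 bits

H(X|Y) = H(X,Y) - H(Y) = 2.9676 - 1.4436 = 1.5240 bits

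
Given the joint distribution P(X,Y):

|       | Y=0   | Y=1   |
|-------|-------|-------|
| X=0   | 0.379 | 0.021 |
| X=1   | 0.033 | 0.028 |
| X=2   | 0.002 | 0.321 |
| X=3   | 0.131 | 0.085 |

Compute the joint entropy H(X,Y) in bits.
2.1850 bits

H(X,Y) = -Σ_{x,y} P(x,y) log₂ P(x,y). Per-cell terms -P(x,y)·log₂P(x,y):
  X=0: 0.53050, 0.11704
  X=1: 0.16241, 0.14444
  X=2: 0.01793, 0.52623
  X=3: 0.38414, 0.30229
Sum of the 8 terms: H(X,Y) = 2.1850 bits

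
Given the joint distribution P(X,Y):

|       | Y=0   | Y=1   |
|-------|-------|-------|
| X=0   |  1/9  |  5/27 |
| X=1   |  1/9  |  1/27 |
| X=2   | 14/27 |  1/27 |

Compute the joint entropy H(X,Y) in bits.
1.9985 bits

H(X,Y) = -Σ_{x,y} P(x,y) log₂ P(x,y). Per-cell terms -P(x,y)·log₂P(x,y):
  X=0: 0.35221, 0.45055
  X=1: 0.35221, 0.17611
  X=2: 0.49131, 0.17611
Sum of the 6 terms: H(X,Y) = 1.9985 bits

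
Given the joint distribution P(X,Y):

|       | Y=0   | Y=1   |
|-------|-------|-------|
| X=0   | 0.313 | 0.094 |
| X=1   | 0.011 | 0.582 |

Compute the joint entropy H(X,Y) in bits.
1.3712 bits

H(X,Y) = -Σ_{x,y} P(x,y) log₂ P(x,y). Per-cell terms -P(x,y)·log₂P(x,y):
  X=0: 0.52451, 0.32065
  X=1: 0.07157, 0.45449
Sum of the 4 terms: H(X,Y) = 1.3712 bits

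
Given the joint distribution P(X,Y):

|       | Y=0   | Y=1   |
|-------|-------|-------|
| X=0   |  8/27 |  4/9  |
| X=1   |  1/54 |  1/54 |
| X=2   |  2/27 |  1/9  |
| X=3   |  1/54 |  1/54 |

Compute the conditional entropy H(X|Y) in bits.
1.1215 bits

H(X|Y) = H(X,Y) - H(Y)

H(X,Y) = -Σ_{x,y} P(x,y) log₂ P(x,y). Per-cell terms -P(x,y)·log₂P(x,y):
  X=0: 0.51997, 0.51997
  X=1: 0.10657, 0.10657
  X=2: 0.27814, 0.35221
  X=3: 0.10657, 0.10657
Sum of the 8 terms: H(X,Y) = 2.0966 bits

Marginal of Y (column sums):
  P(Y=0) = 8/27 + 1/54 + 2/27 + 1/54 = 11/27
  P(Y=1) = 4/9 + 1/54 + 1/9 + 1/54 = 16/27
H(Y) = -[(11/27)·log₂(11/27) + (16/27)·log₂(16/27)]
  = 0.52778 + 0.44734 = 0.9751 bits

H(X|Y) = H(X,Y) - H(Y) = 2.0966 - 0.9751 = 1.1215 bits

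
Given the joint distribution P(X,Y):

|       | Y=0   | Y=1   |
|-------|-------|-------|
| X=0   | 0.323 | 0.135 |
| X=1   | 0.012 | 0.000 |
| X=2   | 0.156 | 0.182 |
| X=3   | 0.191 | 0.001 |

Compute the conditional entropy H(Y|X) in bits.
0.7462 bits

H(Y|X) = H(X,Y) - H(X)

H(X,Y) = -Σ_{x,y} P(x,y) log₂ P(x,y). Per-cell terms -P(x,y)·log₂P(x,y):
  X=0: 0.52662, 0.39001
  X=1: 0.07657, 0.00000
  X=2: 0.41814, 0.44735
  X=3: 0.45618, 0.00997
  (cells with P = 0 contribute 0)
Sum of the 8 terms: H(X,Y) = 2.3248 bits

Marginal of X (row sums):
  P(X=0) = 0.323 + 0.135 = 0.458
  P(X=1) = 0.012 + 0.000 = 0.012
  P(X=2) = 0.156 + 0.182 = 0.338
  P(X=3) = 0.191 + 0.001 = 0.192
H(X) = -[0.458·log₂(0.458) + 0.012·log₂(0.012) + 0.338·log₂(0.338) + 0.192·log₂(0.192)]
  = 0.51597 + 0.07657 + 0.52894 + 0.45712 = 1.5786 bits

H(Y|X) = H(X,Y) - H(X) = 2.3248 - 1.5786 = 0.7462 bits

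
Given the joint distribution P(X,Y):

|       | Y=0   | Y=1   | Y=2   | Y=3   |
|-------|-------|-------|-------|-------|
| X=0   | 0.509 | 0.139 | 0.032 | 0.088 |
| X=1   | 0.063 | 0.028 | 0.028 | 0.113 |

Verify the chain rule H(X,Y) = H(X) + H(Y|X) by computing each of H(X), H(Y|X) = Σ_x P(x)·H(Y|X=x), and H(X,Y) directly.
H(X) = 0.7815 bits, H(Y|X) = 1.4732 bits, H(X,Y) = 2.2547 bits

Marginal of X (row sums):
  P(X=0) = 0.509 + 0.139 + 0.032 + 0.088 = 0.768
  P(X=1) = 0.063 + 0.028 + 0.028 + 0.113 = 0.232
H(X) = -[0.768·log₂(0.768) + 0.232·log₂(0.232)]
  = 0.2925 + 0.4890 = 0.7815 bits

H(Y|X) = Σ_x P(x)·H(Y|X=x):
  X=0: P(X=0) = 0.768, P(Y|X=0) = (509/768, 139/768, 1/24, 11/96) → H(Y|X=0) = 1.3888
  X=1: P(X=1) = 0.232, P(Y|X=1) = (63/232, 7/58, 7/58, 113/232) → H(Y|X=1) = 1.7525
H(Y|X) = 0.768·1.3888 + 0.232·1.7525 = 1.4732 bits

H(X,Y) = -Σ_{x,y} P(x,y) log₂ P(x,y). Per-cell terms -P(x,y)·log₂P(x,y):
  X=0: 0.4959, 0.3957, 0.1589, 0.3086
  X=1: 0.2513, 0.1444, 0.1444, 0.3555
Sum of the 8 terms: H(X,Y) = 2.2547 bits

Chain rule check:
  H(X) + H(Y|X) = 0.7815 + 1.4732 = 2.2547 bits
  H(X,Y) = 2.2547 bits
✓ Chain rule verified.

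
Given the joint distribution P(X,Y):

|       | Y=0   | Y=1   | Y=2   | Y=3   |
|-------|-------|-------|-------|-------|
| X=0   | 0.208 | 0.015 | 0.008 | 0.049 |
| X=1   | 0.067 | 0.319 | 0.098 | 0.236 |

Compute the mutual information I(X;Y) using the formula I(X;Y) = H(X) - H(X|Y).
0.3173 bits

I(X;Y) = H(X) - H(X|Y)

Marginal of X (row sums):
  P(X=0) = 0.208 + 0.015 + 0.008 + 0.049 = 0.280
  P(X=1) = 0.067 + 0.319 + 0.098 + 0.236 = 0.720
H(X) = -[0.280·log₂(0.280) + 0.720·log₂(0.720)]
  = 0.51422035 + 0.34123046 = 0.8554508 bits

Marginal of Y (column sums):
  P(Y=0) = 0.208 + 0.067 = 0.275
  P(Y=1) = 0.015 + 0.319 = 0.334
  P(Y=2) = 0.008 + 0.098 = 0.106
  P(Y=3) = 0.049 + 0.236 = 0.285
H(X|Y) = Σ_y P(y)·H(X|Y=y):
  Y=0: P(Y=0) = 0.275, P(X|Y=0) = (208/275, 67/275) → H(X|Y=0) = 0.80103531
  Y=1: P(Y=1) = 0.334, P(X|Y=1) = (15/334, 319/334) → H(X|Y=1) = 0.26436901
  Y=2: P(Y=2) = 0.106, P(X|Y=2) = (4/53, 49/53) → H(X|Y=2) = 0.38601890
  Y=3: P(Y=3) = 0.285, P(X|Y=3) = (49/285, 236/285) → H(X|Y=3) = 0.66210042
H(X|Y) = 0.275·0.80103531 + 0.334·0.26436901 + 0.106·0.38601890 + 0.285·0.66210042 = 0.5382006 bits

I(X;Y) = H(X) - H(X|Y) = 0.8554508 - 0.5382006 = 0.3173 bits

Cross-check via I(X;Y) = H(X) + H(Y) - H(X,Y): computing H(Y) from the column sums and H(X,Y) from the 8 cells in the same way gives H(Y) = 1.8999402 bits and H(X,Y) = 2.4381408 bits, so
I(X;Y) = 0.8554508 + 1.8999402 - 2.4381408 = 0.3173 bits ✓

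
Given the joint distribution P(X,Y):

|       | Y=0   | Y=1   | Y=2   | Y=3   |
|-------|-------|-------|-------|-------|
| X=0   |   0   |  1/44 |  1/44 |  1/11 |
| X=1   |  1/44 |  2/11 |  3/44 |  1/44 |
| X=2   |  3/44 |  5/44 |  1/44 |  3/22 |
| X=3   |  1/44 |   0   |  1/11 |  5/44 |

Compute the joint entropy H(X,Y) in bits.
3.4540 bits

H(X,Y) = -Σ_{x,y} P(x,y) log₂ P(x,y). Per-cell terms -P(x,y)·log₂P(x,y):
  X=0: 0.00000, 0.12408, 0.12408, 0.31449
  X=1: 0.12408, 0.44717, 0.26417, 0.12408
  X=2: 0.26417, 0.35653, 0.12408, 0.39197
  X=3: 0.12408, 0.00000, 0.31449, 0.35653
  (cells with P = 0 contribute 0)
Sum of the 16 terms: H(X,Y) = 3.4540 bits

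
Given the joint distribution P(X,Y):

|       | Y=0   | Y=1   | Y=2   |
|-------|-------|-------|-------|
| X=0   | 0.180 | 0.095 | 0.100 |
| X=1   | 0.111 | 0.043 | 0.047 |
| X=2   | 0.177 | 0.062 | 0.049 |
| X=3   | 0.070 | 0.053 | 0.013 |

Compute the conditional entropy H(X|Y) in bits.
1.8786 bits

H(X|Y) = H(X,Y) - H(Y)

H(X,Y) = -Σ_{x,y} P(x,y) log₂ P(x,y). Per-cell terms -P(x,y)·log₂P(x,y):
  X=0: 0.44531, 0.32261, 0.33219
  X=1: 0.35202, 0.19520, 0.20733
  X=2: 0.44218, 0.24872, 0.21320
  X=3: 0.26856, 0.22461, 0.08145
Sum of the 12 terms: H(X,Y) = 3.3334 bits

Marginal of Y (column sums):
  P(Y=0) = 0.180 + 0.111 + 0.177 + 0.070 = 0.538
  P(Y=1) = 0.095 + 0.043 + 0.062 + 0.053 = 0.253
  P(Y=2) = 0.100 + 0.047 + 0.049 + 0.013 = 0.209
H(Y) = -[0.538·log₂(0.538) + 0.253·log₂(0.253) + 0.209·log₂(0.209)]
  = 0.48115 + 0.50165 + 0.47201 = 1.4548 bits

H(X|Y) = H(X,Y) - H(Y) = 3.3334 - 1.4548 = 1.8786 bits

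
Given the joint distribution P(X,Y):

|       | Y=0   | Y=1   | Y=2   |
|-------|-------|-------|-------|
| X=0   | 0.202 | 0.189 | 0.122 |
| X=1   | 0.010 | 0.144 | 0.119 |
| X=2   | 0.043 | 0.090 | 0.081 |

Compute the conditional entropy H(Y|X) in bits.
1.4454 bits

H(Y|X) = H(X,Y) - H(X)

H(X,Y) = -Σ_{x,y} P(x,y) log₂ P(x,y). Per-cell terms -P(x,y)·log₂P(x,y):
  X=0: 0.4661, 0.4543, 0.3703
  X=1: 0.0664, 0.4026, 0.3654
  X=2: 0.1952, 0.3127, 0.2937
Sum of the 9 terms: H(X,Y) = 2.9267 bits

Marginal of X (row sums):
  P(X=0) = 0.202 + 0.189 + 0.122 = 0.513
  P(X=1) = 0.010 + 0.144 + 0.119 = 0.273
  P(X=2) = 0.043 + 0.090 + 0.081 = 0.214
H(X) = -[0.513·log₂(0.513) + 0.273·log₂(0.273) + 0.214·log₂(0.214)]
  = 0.4940 + 0.5113 + 0.4760 = 1.4813 bits

H(Y|X) = H(X,Y) - H(X) = 2.9267 - 1.4813 = 1.4454 bits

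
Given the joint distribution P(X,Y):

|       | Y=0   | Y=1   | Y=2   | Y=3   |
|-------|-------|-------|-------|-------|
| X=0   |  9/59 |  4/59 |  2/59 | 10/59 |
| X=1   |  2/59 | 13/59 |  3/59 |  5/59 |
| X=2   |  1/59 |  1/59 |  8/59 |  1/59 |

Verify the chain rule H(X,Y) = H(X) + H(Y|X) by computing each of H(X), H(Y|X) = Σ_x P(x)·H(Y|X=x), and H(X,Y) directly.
H(X) = 1.5065 bits, H(Y|X) = 1.6267 bits, H(X,Y) = 3.1332 bits

Marginal of X (row sums):
  P(X=0) = 9/59 + 4/59 + 2/59 + 10/59 = 25/59
  P(X=1) = 2/59 + 13/59 + 3/59 + 5/59 = 23/59
  P(X=2) = 1/59 + 1/59 + 8/59 + 1/59 = 11/59
H(X) = -[(25/59)·log₂(25/59) + (23/59)·log₂(23/59) + (11/59)·log₂(11/59)]
  = 0.52491 + 0.52981 + 0.45179 = 1.5065 bits

H(Y|X) = Σ_x P(x)·H(Y|X=x):
  X=0: P(X=0) = 25/59, P(Y|X=0) = (9/25, 4/25, 2/25, 2/5) → H(Y|X=0) = 1.77391
  X=1: P(X=1) = 23/59, P(Y|X=1) = (2/23, 13/23, 3/23, 5/23) → H(Y|X=1) = 1.63355
  X=2: P(X=2) = 11/59, P(Y|X=2) = (1/11, 1/11, 8/11, 1/11) → H(Y|X=2) = 1.27761
H(Y|X) = (25/59)·1.77391 + (23/59)·1.63355 + (11/59)·1.27761 = 1.6267 bits

H(X,Y) = -Σ_{x,y} P(x,y) log₂ P(x,y). Per-cell terms -P(x,y)·log₂P(x,y):
  X=0: 0.41380, 0.26323, 0.16551, 0.43402
  X=1: 0.16551, 0.48082, 0.21853, 0.30176
  X=2: 0.09971, 0.09971, 0.39087, 0.09971
Sum of the 12 terms: H(X,Y) = 3.1332 bits

Chain rule check:
  H(X) + H(Y|X) = 1.5065 + 1.6267 = 3.1332 bits
  H(X,Y) = 3.1332 bits
✓ Chain rule verified.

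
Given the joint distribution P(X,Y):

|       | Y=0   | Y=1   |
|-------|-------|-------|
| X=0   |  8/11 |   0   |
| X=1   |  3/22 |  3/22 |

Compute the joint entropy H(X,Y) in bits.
1.1181 bits

H(X,Y) = -Σ_{x,y} P(x,y) log₂ P(x,y). Per-cell terms -P(x,y)·log₂P(x,y):
  X=0: 0.3341, 0.0000
  X=1: 0.3920, 0.3920
  (cells with P = 0 contribute 0)
Sum of the 4 terms: H(X,Y) = 1.1181 bits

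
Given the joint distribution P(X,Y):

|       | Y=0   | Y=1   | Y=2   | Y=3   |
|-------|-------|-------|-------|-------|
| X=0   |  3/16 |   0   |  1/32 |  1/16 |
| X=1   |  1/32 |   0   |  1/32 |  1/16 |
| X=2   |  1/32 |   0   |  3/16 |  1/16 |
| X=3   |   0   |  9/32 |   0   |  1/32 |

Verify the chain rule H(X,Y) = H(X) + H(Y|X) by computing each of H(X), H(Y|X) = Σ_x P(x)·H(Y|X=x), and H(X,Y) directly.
H(X) = 1.9288 bits, H(Y|X) = 1.0228 bits, H(X,Y) = 2.9516 bits

Marginal of X (row sums):
  P(X=0) = 3/16 + 0 + 1/32 + 1/16 = 9/32
  P(X=1) = 1/32 + 0 + 1/32 + 1/16 = 1/8
  P(X=2) = 1/32 + 0 + 3/16 + 1/16 = 9/32
  P(X=3) = 0 + 9/32 + 0 + 1/32 = 5/16
H(X) = -[(9/32)·log₂(9/32) + (1/8)·log₂(1/8) + (9/32)·log₂(9/32) + (5/16)·log₂(5/16)]
  = 0.51471 + 0.37500 + 0.51471 + 0.52440 = 1.9288 bits

H(Y|X) = Σ_x P(x)·H(Y|X=x):
  X=0: P(X=0) = 9/32, P(Y|X=0) = (2/3, 0, 1/9, 2/9) → H(Y|X=0) = 1.22439
  X=1: P(X=1) = 1/8, P(Y|X=1) = (1/4, 0, 1/4, 1/2) → H(Y|X=1) = 1.50000
  X=2: P(X=2) = 9/32, P(Y|X=2) = (1/9, 0, 2/3, 2/9) → H(Y|X=2) = 1.22439
  X=3: P(X=3) = 5/16, P(Y|X=3) = (0, 9/10, 0, 1/10) → H(Y|X=3) = 0.46900
H(Y|X) = (9/32)·1.22439 + (1/8)·1.50000 + (9/32)·1.22439 + (5/16)·0.46900 = 1.0228 bits

H(X,Y) = -Σ_{x,y} P(x,y) log₂ P(x,y). Per-cell terms -P(x,y)·log₂P(x,y):
  X=0: 0.45282, 0.00000, 0.15625, 0.25000
  X=1: 0.15625, 0.00000, 0.15625, 0.25000
  X=2: 0.15625, 0.00000, 0.45282, 0.25000
  X=3: 0.00000, 0.51471, 0.00000, 0.15625
  (cells with P = 0 contribute 0)
Sum of the 16 terms: H(X,Y) = 2.9516 bits

Chain rule check:
  H(X) + H(Y|X) = 1.9288 + 1.0228 = 2.9516 bits
  H(X,Y) = 2.9516 bits
✓ Chain rule verified.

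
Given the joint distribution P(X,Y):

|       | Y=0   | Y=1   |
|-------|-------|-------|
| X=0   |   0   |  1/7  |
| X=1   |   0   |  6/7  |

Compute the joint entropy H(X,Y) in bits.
0.5917 bits

H(X,Y) = -Σ_{x,y} P(x,y) log₂ P(x,y). Per-cell terms -P(x,y)·log₂P(x,y):
  X=0: 0.0000, 0.4011
  X=1: 0.0000, 0.1906
  (cells with P = 0 contribute 0)
Sum of the 4 terms: H(X,Y) = 0.5917 bits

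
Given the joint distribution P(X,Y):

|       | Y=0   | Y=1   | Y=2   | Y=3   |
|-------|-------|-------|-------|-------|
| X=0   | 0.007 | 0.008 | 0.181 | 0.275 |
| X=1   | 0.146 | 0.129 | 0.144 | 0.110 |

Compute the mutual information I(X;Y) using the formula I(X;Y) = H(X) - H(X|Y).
0.2583 bits

I(X;Y) = H(X) - H(X|Y)

Marginal of X (row sums):
  P(X=0) = 0.007 + 0.008 + 0.181 + 0.275 = 0.471
  P(X=1) = 0.146 + 0.129 + 0.144 + 0.110 = 0.529
H(X) = -[0.471·log₂(0.471) + 0.529·log₂(0.529)]
  = 0.51160 + 0.48597 = 0.9976 bits

Marginal of Y (column sums):
  P(Y=0) = 0.007 + 0.146 = 0.153
  P(Y=1) = 0.008 + 0.129 = 0.137
  P(Y=2) = 0.181 + 0.144 = 0.325
  P(Y=3) = 0.275 + 0.110 = 0.385
H(X|Y) = Σ_y P(y)·H(X|Y=y):
  Y=0: P(Y=0) = 0.153, P(X|Y=0) = (7/153, 146/153) → H(X|Y=0) = 0.26807
  Y=1: P(Y=1) = 0.137, P(X|Y=1) = (8/137, 129/137) → H(X|Y=1) = 0.32104
  Y=2: P(Y=2) = 0.325, P(X|Y=2) = (181/325, 144/325) → H(X|Y=2) = 0.99063
  Y=3: P(Y=3) = 0.385, P(X|Y=3) = (5/7, 2/7) → H(X|Y=3) = 0.86312
H(X|Y) = 0.153·0.26807 + 0.137·0.32104 + 0.325·0.99063 + 0.385·0.86312 = 0.7393 bits

I(X;Y) = H(X) - H(X|Y) = 0.9976 - 0.7393 = 0.2583 bits

Cross-check via I(X;Y) = H(X) + H(Y) - H(X,Y): computing H(Y) from the column sums and H(X,Y) from the 8 cells in the same way gives H(Y) = 1.8644 bits and H(X,Y) = 2.6037 bits, so
I(X;Y) = 0.9976 + 1.8644 - 2.6037 = 0.2583 bits ✓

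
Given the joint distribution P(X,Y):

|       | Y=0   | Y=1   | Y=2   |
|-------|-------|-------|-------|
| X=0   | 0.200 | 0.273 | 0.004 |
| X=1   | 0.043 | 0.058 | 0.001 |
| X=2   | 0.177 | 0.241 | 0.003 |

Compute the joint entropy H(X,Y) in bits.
2.4131 bits

H(X,Y) = -Σ_{x,y} P(x,y) log₂ P(x,y). Per-cell terms -P(x,y)·log₂P(x,y):
  X=0: 0.4644, 0.5113, 0.0319
  X=1: 0.1952, 0.2383, 0.0100
  X=2: 0.4422, 0.4947, 0.0251
Sum of the 9 terms: H(X,Y) = 2.4131 bits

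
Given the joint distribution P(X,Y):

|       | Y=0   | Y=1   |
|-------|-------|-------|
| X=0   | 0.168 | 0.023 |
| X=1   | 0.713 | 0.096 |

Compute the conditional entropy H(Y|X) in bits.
0.5265 bits

H(Y|X) = H(X,Y) - H(X)

H(X,Y) = -Σ_{x,y} P(x,y) log₂ P(x,y). Per-cell terms -P(x,y)·log₂P(x,y):
  X=0: 0.43234, 0.12517
  X=1: 0.34796, 0.32456
Sum of the 4 terms: H(X,Y) = 1.23003 bits

Marginal of X (row sums):
  P(X=0) = 0.168 + 0.023 = 0.191
  P(X=1) = 0.713 + 0.096 = 0.809
H(X) = -[0.191·log₂(0.191) + 0.809·log₂(0.809)]
  = 0.45618 + 0.24738 = 0.70356 bits

H(Y|X) = H(X,Y) - H(X) = 1.23003 - 0.70356 = 0.5265 bits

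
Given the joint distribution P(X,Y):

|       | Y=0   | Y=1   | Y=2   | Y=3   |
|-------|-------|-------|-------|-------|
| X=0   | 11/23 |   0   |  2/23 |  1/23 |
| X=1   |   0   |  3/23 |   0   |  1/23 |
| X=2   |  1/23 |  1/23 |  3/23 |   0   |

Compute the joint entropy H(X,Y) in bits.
2.3686 bits

H(X,Y) = -Σ_{x,y} P(x,y) log₂ P(x,y). Per-cell terms -P(x,y)·log₂P(x,y):
  X=0: 0.508932, 0.000000, 0.306397, 0.196677
  X=1: 0.000000, 0.383296, 0.000000, 0.196677
  X=2: 0.196677, 0.196677, 0.383296, 0.000000
  (cells with P = 0 contribute 0)
Sum of the 12 terms: H(X,Y) = 2.3686 bits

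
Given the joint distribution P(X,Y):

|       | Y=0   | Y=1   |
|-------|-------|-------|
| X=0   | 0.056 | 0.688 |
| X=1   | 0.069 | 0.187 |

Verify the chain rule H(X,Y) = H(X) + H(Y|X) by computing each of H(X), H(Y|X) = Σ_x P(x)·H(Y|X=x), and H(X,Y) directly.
H(X) = 0.8207 bits, H(Y|X) = 0.5019 bits, H(X,Y) = 1.3225 bits

Marginal of X (row sums):
  P(X=0) = 0.056 + 0.688 = 0.744
  P(X=1) = 0.069 + 0.187 = 0.256
H(X) = -[0.744·log₂(0.744) + 0.256·log₂(0.256)]
  = 0.3174094 + 0.5032408 = 0.8207 bits

H(Y|X) = Σ_x P(x)·H(Y|X=x):
  X=0: P(X=0) = 0.744, P(Y|X=0) = (7/93, 86/93) → H(Y|X=0) = 0.3852851
  X=1: P(X=1) = 0.256, P(Y|X=1) = (69/256, 187/256) → H(Y|X=1) = 0.8407912
H(Y|X) = 0.744·0.3852851 + 0.256·0.8407912 = 0.5019 bits

H(X,Y) = -Σ_{x,y} P(x,y) log₂ P(x,y). Per-cell terms -P(x,y)·log₂P(x,y):
  X=0: 0.2328720, 0.3711894
  X=1: 0.2661509, 0.4523324
Sum of the 4 terms: H(X,Y) = 1.3225 bits

Chain rule check:
  H(X) + H(Y|X) = 0.8207 + 0.5019 = 1.3226 bits
  H(X,Y) = 1.3225 bits
✓ Chain rule verified (Δ = 0.0001 is 4-dp rounding noise: each of the three values was rounded independently).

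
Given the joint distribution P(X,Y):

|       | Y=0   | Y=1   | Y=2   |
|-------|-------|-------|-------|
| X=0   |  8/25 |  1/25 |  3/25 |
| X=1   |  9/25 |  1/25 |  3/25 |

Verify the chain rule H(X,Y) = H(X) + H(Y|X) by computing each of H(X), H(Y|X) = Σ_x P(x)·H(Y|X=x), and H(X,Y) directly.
H(X) = 0.9988 bits, H(Y|X) = 1.1634 bits, H(X,Y) = 2.1623 bits

Marginal of X (row sums):
  P(X=0) = 8/25 + 1/25 + 3/25 = 12/25
  P(X=1) = 9/25 + 1/25 + 3/25 = 13/25
H(X) = -[(12/25)·log₂(12/25) + (13/25)·log₂(13/25)]
  = 0.508269 + 0.490577 = 0.9988 bits

H(Y|X) = Σ_x P(x)·H(Y|X=x):
  X=0: P(X=0) = 12/25, P(Y|X=0) = (2/3, 1/12, 1/4) → H(Y|X=0) = 1.188722
  X=1: P(X=1) = 13/25, P(Y|X=1) = (9/13, 1/13, 3/13) → H(Y|X=1) = 1.140116
H(Y|X) = (12/25)·1.188722 + (13/25)·1.140116 = 1.1634 bits

H(X,Y) = -Σ_{x,y} P(x,y) log₂ P(x,y). Per-cell terms -P(x,y)·log₂P(x,y):
  X=0: 0.526034, 0.185754, 0.367067
  X=1: 0.530615, 0.185754, 0.367067
Sum of the 6 terms: H(X,Y) = 2.1623 bits

Chain rule check:
  H(X) + H(Y|X) = 0.9988 + 1.1634 = 2.1622 bits
  H(X,Y) = 2.1623 bits
✓ Chain rule verified (Δ = 0.0001 is 4-dp rounding noise: each of the three values was rounded independently).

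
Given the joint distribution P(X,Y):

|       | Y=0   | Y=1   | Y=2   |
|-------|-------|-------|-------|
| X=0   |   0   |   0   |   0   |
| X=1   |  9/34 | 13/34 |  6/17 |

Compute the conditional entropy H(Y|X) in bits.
1.5682 bits

H(Y|X) = H(X,Y) - H(X)

H(X,Y) = -Σ_{x,y} P(x,y) log₂ P(x,y). Per-cell terms -P(x,y)·log₂P(x,y):
  X=0: 0.0000, 0.0000, 0.0000
  X=1: 0.5076, 0.5303, 0.5303
  (cells with P = 0 contribute 0)
Sum of the 6 terms: H(X,Y) = 1.5682 bits

Marginal of X (row sums):
  P(X=0) = 0 + 0 + 0 = 0
  P(X=1) = 9/34 + 13/34 + 6/17 = 1
H(X) = -[1·log₂(1)]   (outcomes with P = 0 contribute 0)
  = 0.0000 bits

H(Y|X) = H(X,Y) - H(X) = 1.5682 - 0.0000 = 1.5682 bits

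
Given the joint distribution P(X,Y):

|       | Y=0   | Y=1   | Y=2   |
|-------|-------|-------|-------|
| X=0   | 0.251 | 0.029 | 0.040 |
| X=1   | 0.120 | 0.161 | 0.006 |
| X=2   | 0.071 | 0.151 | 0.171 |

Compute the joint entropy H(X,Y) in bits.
2.7885 bits

H(X,Y) = -Σ_{x,y} P(x,y) log₂ P(x,y). Per-cell terms -P(x,y)·log₂P(x,y):
  X=0: 0.5006, 0.1481, 0.1858
  X=1: 0.3671, 0.4242, 0.0443
  X=2: 0.2709, 0.4118, 0.4357
Sum of the 9 terms: H(X,Y) = 2.7885 bits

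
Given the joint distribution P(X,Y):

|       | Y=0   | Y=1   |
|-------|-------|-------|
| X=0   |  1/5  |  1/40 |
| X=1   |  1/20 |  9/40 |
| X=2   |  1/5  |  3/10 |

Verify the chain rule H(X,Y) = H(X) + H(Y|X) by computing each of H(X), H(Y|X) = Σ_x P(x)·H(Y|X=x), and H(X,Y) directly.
H(X) = 1.4964 bits, H(Y|X) = 0.7868 bits, H(X,Y) = 2.2832 bits

Marginal of X (row sums):
  P(X=0) = 1/5 + 1/40 = 9/40
  P(X=1) = 1/20 + 9/40 = 11/40
  P(X=2) = 1/5 + 3/10 = 1/2
H(X) = -[(9/40)·log₂(9/40) + (11/40)·log₂(11/40) + (1/2)·log₂(1/2)]
  = 0.4842 + 0.5122 + 0.5000 = 1.4964 bits

H(Y|X) = Σ_x P(x)·H(Y|X=x):
  X=0: P(X=0) = 9/40, P(Y|X=0) = (8/9, 1/9) → H(Y|X=0) = 0.5033
  X=1: P(X=1) = 11/40, P(Y|X=1) = (2/11, 9/11) → H(Y|X=1) = 0.6840
  X=2: P(X=2) = 1/2, P(Y|X=2) = (2/5, 3/5) → H(Y|X=2) = 0.9710
H(Y|X) = (9/40)·0.5033 + (11/40)·0.6840 + (1/2)·0.9710 = 0.7868 bits

H(X,Y) = -Σ_{x,y} P(x,y) log₂ P(x,y). Per-cell terms -P(x,y)·log₂P(x,y):
  X=0: 0.4644, 0.1330
  X=1: 0.2161, 0.4842
  X=2: 0.4644, 0.5211
Sum of the 6 terms: H(X,Y) = 2.2832 bits

Chain rule check:
  H(X) + H(Y|X) = 1.4964 + 0.7868 = 2.2832 bits
  H(X,Y) = 2.2832 bits
✓ Chain rule verified.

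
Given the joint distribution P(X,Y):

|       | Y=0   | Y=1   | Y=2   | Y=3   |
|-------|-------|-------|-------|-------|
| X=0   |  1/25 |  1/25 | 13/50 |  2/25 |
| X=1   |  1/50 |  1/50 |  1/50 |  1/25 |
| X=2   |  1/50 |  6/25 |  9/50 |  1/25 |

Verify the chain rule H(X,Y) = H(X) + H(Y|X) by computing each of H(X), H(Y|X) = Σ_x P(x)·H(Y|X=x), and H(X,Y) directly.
H(X) = 1.3661 bits, H(Y|X) = 1.5647 bits, H(X,Y) = 2.9308 bits

Marginal of X (row sums):
  P(X=0) = 1/25 + 1/25 + 13/50 + 2/25 = 21/50
  P(X=1) = 1/50 + 1/50 + 1/50 + 1/25 = 1/10
  P(X=2) = 1/50 + 6/25 + 9/50 + 1/25 = 12/25
H(X) = -[(21/50)·log₂(21/50) + (1/10)·log₂(1/10) + (12/25)·log₂(12/25)]
  = 0.52565 + 0.33219 + 0.50827 = 1.3661 bits

H(Y|X) = Σ_x P(x)·H(Y|X=x):
  X=0: P(X=0) = 21/50, P(Y|X=0) = (2/21, 2/21, 13/21, 4/21) → H(Y|X=0) = 1.53014
  X=1: P(X=1) = 1/10, P(Y|X=1) = (1/5, 1/5, 1/5, 2/5) → H(Y|X=1) = 1.92193
  X=2: P(X=2) = 12/25, P(Y|X=2) = (1/24, 1/2, 3/8, 1/12) → H(Y|X=2) = 1.52043
H(Y|X) = (21/50)·1.53014 + (1/10)·1.92193 + (12/25)·1.52043 = 1.5647 bits

H(X,Y) = -Σ_{x,y} P(x,y) log₂ P(x,y). Per-cell terms -P(x,y)·log₂P(x,y):
  X=0: 0.18575, 0.18575, 0.50529, 0.29151
  X=1: 0.11288, 0.11288, 0.11288, 0.18575
  X=2: 0.11288, 0.49413, 0.44531, 0.18575
Sum of the 12 terms: H(X,Y) = 2.9308 bits

Chain rule check:
  H(X) + H(Y|X) = 1.3661 + 1.5647 = 2.9308 bits
  H(X,Y) = 2.9308 bits
✓ Chain rule verified.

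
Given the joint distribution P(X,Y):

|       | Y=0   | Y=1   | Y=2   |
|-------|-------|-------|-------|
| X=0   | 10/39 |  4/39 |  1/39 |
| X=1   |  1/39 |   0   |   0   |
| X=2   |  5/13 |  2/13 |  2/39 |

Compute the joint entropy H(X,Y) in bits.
2.2769 bits

H(X,Y) = -Σ_{x,y} P(x,y) log₂ P(x,y). Per-cell terms -P(x,y)·log₂P(x,y):
  X=0: 0.50345, 0.33696, 0.13552
  X=1: 0.13552, 0.00000, 0.00000
  X=2: 0.53020, 0.41545, 0.21976
  (cells with P = 0 contribute 0)
Sum of the 9 terms: H(X,Y) = 2.2769 bits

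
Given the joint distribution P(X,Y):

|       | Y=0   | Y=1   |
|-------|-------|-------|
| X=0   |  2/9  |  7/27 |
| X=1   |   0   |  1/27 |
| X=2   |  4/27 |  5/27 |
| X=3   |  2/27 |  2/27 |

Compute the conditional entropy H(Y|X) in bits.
0.9579 bits

H(Y|X) = H(X,Y) - H(X)

H(X,Y) = -Σ_{x,y} P(x,y) log₂ P(x,y). Per-cell terms -P(x,y)·log₂P(x,y):
  X=0: 0.48221, 0.50492
  X=1: 0.00000, 0.17611
  X=2: 0.40813, 0.45055
  X=3: 0.27814, 0.27814
  (cells with P = 0 contribute 0)
Sum of the 8 terms: H(X,Y) = 2.5782 bits

Marginal of X (row sums):
  P(X=0) = 2/9 + 7/27 = 13/27
  P(X=1) = 0 + 1/27 = 1/27
  P(X=2) = 4/27 + 5/27 = 1/3
  P(X=3) = 2/27 + 2/27 = 4/27
H(X) = -[(13/27)·log₂(13/27) + (1/27)·log₂(1/27) + (1/3)·log₂(1/3) + (4/27)·log₂(4/27)]
  = 0.50770 + 0.17611 + 0.52832 + 0.40813 = 1.6203 bits

H(Y|X) = H(X,Y) - H(X) = 2.5782 - 1.6203 = 0.9579 bits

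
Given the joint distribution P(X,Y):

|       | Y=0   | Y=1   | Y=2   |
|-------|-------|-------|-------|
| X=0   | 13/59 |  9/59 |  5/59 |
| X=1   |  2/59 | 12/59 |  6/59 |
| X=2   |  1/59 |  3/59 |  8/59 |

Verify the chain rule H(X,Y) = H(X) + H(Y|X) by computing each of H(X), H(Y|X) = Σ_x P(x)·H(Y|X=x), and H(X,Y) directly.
H(X) = 1.5125 bits, H(Y|X) = 1.3612 bits, H(X,Y) = 2.8737 bits

Marginal of X (row sums):
  P(X=0) = 13/59 + 9/59 + 5/59 = 27/59
  P(X=1) = 2/59 + 12/59 + 6/59 = 20/59
  P(X=2) = 1/59 + 3/59 + 8/59 = 12/59
H(X) = -[(27/59)·log₂(27/59) + (20/59)·log₂(20/59) + (12/59)·log₂(12/59)]
  = 0.5161 + 0.5291 + 0.4673 = 1.5125 bits

H(Y|X) = Σ_x P(x)·H(Y|X=x):
  X=0: P(X=0) = 27/59, P(Y|X=0) = (13/27, 1/3, 5/27) → H(Y|X=0) = 1.4866
  X=1: P(X=1) = 20/59, P(Y|X=1) = (1/10, 3/5, 3/10) → H(Y|X=1) = 1.2955
  X=2: P(X=2) = 12/59, P(Y|X=2) = (1/12, 1/4, 2/3) → H(Y|X=2) = 1.1887
H(Y|X) = (27/59)·1.4866 + (20/59)·1.2955 + (12/59)·1.1887 = 1.3612 bits

H(X,Y) = -Σ_{x,y} P(x,y) log₂ P(x,y). Per-cell terms -P(x,y)·log₂P(x,y):
  X=0: 0.4808, 0.4138, 0.3018
  X=1: 0.1655, 0.4673, 0.3354
  X=2: 0.0997, 0.2185, 0.3909
Sum of the 9 terms: H(X,Y) = 2.8737 bits

Chain rule check:
  H(X) + H(Y|X) = 1.5125 + 1.3612 = 2.8737 bits
  H(X,Y) = 2.8737 bits
✓ Chain rule verified.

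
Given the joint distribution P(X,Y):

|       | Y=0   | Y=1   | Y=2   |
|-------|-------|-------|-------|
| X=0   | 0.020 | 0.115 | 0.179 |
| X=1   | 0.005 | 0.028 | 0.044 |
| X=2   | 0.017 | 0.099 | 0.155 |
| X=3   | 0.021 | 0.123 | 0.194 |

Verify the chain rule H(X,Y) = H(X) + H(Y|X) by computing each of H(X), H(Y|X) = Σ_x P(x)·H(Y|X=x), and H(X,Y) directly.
H(X) = 1.8490 bits, H(Y|X) = 1.2430 bits, H(X,Y) = 3.0919 bits

Marginal of X (row sums):
  P(X=0) = 0.020 + 0.115 + 0.179 = 0.314
  P(X=1) = 0.005 + 0.028 + 0.044 = 0.077
  P(X=2) = 0.017 + 0.099 + 0.155 = 0.271
  P(X=3) = 0.021 + 0.123 + 0.194 = 0.338
H(X) = -[0.314·log₂(0.314) + 0.077·log₂(0.077) + 0.271·log₂(0.271) + 0.338·log₂(0.338)]
  = 0.52475 + 0.28482 + 0.51047 + 0.52894 = 1.8490 bits

H(Y|X) = Σ_x P(x)·H(Y|X=x):
  X=0: P(X=0) = 0.314, P(Y|X=0) = (10/157, 115/314, 179/314) → H(Y|X=0) = 1.24598
  X=1: P(X=1) = 0.077, P(Y|X=1) = (5/77, 4/11, 4/7) → H(Y|X=1) = 1.24821
  X=2: P(X=2) = 0.271, P(Y|X=2) = (17/271, 99/271, 155/271) → H(Y|X=2) = 1.24232
  X=3: P(X=3) = 0.338, P(Y|X=3) = (21/338, 123/338, 97/169) → H(Y|X=3) = 1.23949
H(Y|X) = 0.314·1.24598 + 0.077·1.24821 + 0.271·1.24232 + 0.338·1.23949 = 1.2430 bits

H(X,Y) = -Σ_{x,y} P(x,y) log₂ P(x,y). Per-cell terms -P(x,y)·log₂P(x,y):
  X=0: 0.11288, 0.35883, 0.44427
  X=1: 0.03822, 0.14444, 0.19828
  X=2: 0.09993, 0.33031, 0.41690
  X=3: 0.11704, 0.37186, 0.45898
Sum of the 12 terms: H(X,Y) = 3.0919 bits

Chain rule check:
  H(X) + H(Y|X) = 1.8490 + 1.2430 = 3.0920 bits
  H(X,Y) = 3.0919 bits
✓ Chain rule verified (Δ = 0.0001 is 4-dp rounding noise: each of the three values was rounded independently).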